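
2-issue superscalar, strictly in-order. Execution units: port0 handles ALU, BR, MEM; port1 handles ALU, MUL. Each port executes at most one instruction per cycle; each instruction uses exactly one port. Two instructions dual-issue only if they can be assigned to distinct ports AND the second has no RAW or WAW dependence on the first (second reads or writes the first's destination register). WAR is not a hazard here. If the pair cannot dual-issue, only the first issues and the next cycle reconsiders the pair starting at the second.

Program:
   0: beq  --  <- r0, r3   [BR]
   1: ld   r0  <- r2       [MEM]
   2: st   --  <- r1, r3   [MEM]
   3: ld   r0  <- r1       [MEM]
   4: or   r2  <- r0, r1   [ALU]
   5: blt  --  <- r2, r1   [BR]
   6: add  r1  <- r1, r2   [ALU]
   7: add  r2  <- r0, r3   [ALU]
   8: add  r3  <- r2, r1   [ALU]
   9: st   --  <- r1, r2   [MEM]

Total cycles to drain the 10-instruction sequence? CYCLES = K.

  cy0 -> i0 (beq) no-port BR/MEM
  cy1 -> i1 (ld) no-port MEM/MEM
  cy2 -> i2 (st) no-port MEM/MEM
  cy3 -> i3 (ld) RAW r0
  cy4 -> i4 (or) RAW r2
  cy5 -> i5+i6 (blt+add) dual
  cy6 -> i7 (add) RAW r2
  cy7 -> i8+i9 (add+st) dual

CYCLES = 8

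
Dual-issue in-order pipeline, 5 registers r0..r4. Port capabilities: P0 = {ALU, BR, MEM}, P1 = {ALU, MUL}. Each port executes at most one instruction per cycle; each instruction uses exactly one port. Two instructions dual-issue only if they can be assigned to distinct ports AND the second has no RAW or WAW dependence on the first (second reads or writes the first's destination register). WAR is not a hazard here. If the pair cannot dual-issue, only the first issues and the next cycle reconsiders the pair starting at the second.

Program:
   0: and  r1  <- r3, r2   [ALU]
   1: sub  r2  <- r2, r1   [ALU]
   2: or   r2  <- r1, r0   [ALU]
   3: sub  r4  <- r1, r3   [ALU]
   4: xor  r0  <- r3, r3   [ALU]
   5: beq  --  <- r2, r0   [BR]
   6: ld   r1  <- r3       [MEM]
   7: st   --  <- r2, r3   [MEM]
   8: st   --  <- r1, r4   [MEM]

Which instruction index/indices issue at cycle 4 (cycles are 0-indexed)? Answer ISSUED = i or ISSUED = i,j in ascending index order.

t=0 i0:and.ALU ; RAW r1
t=1 i1:sub.ALU ; WAW r2
t=2 i2,i3:or.ALU/sub.ALU ; dual
t=3 i4:xor.ALU ; RAW r0
t=4 i5:beq.BR ; no-port BR/MEM
t=5 i6:ld.MEM ; no-port MEM/MEM
t=6 i7:st.MEM ; no-port MEM/MEM
t=7 i8:st.MEM ; tail

ISSUED = 5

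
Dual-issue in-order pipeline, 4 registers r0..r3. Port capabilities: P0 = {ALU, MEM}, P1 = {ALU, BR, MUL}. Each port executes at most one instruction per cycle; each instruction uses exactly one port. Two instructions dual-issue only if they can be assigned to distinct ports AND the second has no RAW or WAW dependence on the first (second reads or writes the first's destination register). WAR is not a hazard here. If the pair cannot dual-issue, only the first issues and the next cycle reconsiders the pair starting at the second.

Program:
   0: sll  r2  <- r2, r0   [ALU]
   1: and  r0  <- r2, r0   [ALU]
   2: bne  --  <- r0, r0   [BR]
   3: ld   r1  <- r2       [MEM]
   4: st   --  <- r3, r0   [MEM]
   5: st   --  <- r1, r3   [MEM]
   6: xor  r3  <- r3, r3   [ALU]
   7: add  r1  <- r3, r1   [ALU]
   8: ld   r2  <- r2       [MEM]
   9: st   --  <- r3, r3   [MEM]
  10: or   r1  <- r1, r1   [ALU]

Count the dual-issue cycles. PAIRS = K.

PAIRS = 4

t=0 i0:sll ; RAW r2
t=1 i1:and ; RAW r0
t=2 i2+i3:bne;ld ; pair
t=3 i4:st ; no-port MEM/MEM
t=4 i5+i6:st;xor ; pair
t=5 i7+i8:add;ld ; pair
t=6 i9+i10:st;or ; pair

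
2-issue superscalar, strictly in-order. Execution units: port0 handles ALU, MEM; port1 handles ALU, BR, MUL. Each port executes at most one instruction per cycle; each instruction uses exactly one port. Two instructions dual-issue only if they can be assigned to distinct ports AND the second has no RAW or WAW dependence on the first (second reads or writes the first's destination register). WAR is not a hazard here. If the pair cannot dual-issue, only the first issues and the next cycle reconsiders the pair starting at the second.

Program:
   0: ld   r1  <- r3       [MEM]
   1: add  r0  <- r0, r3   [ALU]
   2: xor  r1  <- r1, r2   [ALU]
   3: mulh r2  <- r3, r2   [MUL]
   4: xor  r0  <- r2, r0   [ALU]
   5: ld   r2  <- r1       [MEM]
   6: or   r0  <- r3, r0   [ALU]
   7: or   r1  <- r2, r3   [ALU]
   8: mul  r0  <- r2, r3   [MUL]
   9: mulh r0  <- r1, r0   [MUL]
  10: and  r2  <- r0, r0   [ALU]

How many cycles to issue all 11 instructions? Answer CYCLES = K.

[0] i0/i1  ld.MEM/add.ALU  -- 2-wide
[1] i2/i3  xor.ALU/mulh.MUL  -- 2-wide
[2] i4/i5  xor.ALU/ld.MEM  -- 2-wide
[3] i6/i7  or.ALU/or.ALU  -- 2-wide
[4] i8  mul.MUL  -- no-port MUL/MUL
[5] i9  mulh.MUL  -- RAW r0
[6] i10  and.ALU  -- tail

CYCLES = 7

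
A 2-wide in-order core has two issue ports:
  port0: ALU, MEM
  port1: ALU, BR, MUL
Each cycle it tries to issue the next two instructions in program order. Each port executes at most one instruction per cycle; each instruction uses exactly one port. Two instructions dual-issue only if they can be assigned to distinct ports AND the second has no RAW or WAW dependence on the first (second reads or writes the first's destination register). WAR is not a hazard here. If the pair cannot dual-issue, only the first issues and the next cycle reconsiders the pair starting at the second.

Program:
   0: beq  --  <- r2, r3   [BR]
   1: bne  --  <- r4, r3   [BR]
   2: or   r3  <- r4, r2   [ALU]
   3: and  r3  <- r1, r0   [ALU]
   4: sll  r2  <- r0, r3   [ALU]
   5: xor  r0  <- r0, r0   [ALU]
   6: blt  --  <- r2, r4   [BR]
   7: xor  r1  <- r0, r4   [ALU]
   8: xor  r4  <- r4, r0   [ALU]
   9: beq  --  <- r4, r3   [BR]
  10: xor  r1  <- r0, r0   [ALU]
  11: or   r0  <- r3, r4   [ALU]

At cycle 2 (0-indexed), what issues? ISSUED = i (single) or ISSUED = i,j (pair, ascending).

ISSUED = 3

  cy0 -> i0 (beq) no-port BR/BR
  cy1 -> i1+i2 (bne/or) dual
  cy2 -> i3 (and) RAW r3
  cy3 -> i4+i5 (sll/xor) dual
  cy4 -> i6+i7 (blt/xor) dual
  cy5 -> i8 (xor) RAW r4
  cy6 -> i9+i10 (beq/xor) dual
  cy7 -> i11 (or) tail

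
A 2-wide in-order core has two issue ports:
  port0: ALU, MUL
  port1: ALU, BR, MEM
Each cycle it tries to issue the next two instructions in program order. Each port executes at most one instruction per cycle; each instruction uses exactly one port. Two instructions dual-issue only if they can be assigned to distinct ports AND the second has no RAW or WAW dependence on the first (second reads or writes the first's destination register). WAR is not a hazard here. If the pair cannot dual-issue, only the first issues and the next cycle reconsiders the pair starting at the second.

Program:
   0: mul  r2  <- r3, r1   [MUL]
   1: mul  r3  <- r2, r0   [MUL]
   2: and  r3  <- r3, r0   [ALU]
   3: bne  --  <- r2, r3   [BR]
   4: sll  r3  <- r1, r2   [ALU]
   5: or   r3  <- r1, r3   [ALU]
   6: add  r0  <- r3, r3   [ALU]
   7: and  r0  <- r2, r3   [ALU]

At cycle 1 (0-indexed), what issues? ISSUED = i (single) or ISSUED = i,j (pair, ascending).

  cy0 -> i0 (mul.MUL) no-port MUL/MUL
  cy1 -> i1 (mul.MUL) RAW+WAW r3
  cy2 -> i2 (and.ALU) RAW r3
  cy3 -> i3,i4 (bne.BR sll.ALU) 2-wide
  cy4 -> i5 (or.ALU) RAW r3
  cy5 -> i6 (add.ALU) WAW r0
  cy6 -> i7 (and.ALU) tail

ISSUED = 1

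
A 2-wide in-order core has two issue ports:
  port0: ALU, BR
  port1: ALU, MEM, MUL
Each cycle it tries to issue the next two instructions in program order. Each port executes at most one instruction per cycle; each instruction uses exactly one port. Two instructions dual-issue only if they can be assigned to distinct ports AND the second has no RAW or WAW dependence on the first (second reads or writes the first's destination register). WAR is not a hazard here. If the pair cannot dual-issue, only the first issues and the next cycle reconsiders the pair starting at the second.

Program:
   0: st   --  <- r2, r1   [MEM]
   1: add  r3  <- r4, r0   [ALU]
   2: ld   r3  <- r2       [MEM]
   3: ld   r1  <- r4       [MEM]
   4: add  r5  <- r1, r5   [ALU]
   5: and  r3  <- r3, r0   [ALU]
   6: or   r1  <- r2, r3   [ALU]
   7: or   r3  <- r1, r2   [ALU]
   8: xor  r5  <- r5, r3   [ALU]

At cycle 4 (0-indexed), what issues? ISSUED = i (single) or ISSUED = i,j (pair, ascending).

ISSUED = 6

0. st;add @i0+i1  | dual
1. ld @i2  | no-port MEM/MEM
2. ld @i3  | RAW r1
3. add;and @i4+i5  | dual
4. or @i6  | RAW r1
5. or @i7  | RAW r3
6. xor @i8  | tail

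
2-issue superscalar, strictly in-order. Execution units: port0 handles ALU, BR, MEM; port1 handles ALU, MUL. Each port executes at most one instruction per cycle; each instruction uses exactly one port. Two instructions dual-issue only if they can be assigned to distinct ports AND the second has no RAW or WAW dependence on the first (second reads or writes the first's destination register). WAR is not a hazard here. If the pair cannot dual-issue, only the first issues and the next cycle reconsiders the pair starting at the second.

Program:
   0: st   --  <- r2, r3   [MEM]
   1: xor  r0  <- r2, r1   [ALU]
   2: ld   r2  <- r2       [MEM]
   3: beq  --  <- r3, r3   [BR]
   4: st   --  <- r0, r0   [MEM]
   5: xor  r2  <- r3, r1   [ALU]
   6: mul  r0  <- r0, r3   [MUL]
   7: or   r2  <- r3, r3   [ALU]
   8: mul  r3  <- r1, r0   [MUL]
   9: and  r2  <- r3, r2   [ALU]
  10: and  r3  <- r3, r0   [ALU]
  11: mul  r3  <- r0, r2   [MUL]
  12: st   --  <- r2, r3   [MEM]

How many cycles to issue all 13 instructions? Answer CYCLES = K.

CYCLES = 9

c0: i0,i1 st xor  dual
c1: i2 ld  no-port MEM/BR
c2: i3 beq  no-port BR/MEM
c3: i4,i5 st xor  dual
c4: i6,i7 mul or  dual
c5: i8 mul  RAW r3
c6: i9,i10 and and  dual
c7: i11 mul  RAW r3
c8: i12 st  tail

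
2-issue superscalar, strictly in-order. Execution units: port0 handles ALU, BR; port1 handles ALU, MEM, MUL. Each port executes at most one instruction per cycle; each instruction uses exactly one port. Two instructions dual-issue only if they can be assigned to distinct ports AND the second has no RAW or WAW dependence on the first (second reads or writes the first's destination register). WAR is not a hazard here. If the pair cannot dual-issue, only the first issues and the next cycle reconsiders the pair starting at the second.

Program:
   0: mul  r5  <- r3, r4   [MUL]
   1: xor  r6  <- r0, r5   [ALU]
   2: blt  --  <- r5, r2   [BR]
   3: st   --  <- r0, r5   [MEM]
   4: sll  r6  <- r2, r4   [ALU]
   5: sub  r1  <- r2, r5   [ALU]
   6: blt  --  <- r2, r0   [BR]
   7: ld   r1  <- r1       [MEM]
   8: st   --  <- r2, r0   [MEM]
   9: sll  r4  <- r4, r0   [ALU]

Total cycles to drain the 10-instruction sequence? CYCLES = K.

[0] i0  mul.MUL  -- RAW r5
[1] i1,i2  xor.ALU/blt.BR  -- dual
[2] i3,i4  st.MEM/sll.ALU  -- dual
[3] i5,i6  sub.ALU/blt.BR  -- dual
[4] i7  ld.MEM  -- no-port MEM/MEM
[5] i8,i9  st.MEM/sll.ALU  -- dual

CYCLES = 6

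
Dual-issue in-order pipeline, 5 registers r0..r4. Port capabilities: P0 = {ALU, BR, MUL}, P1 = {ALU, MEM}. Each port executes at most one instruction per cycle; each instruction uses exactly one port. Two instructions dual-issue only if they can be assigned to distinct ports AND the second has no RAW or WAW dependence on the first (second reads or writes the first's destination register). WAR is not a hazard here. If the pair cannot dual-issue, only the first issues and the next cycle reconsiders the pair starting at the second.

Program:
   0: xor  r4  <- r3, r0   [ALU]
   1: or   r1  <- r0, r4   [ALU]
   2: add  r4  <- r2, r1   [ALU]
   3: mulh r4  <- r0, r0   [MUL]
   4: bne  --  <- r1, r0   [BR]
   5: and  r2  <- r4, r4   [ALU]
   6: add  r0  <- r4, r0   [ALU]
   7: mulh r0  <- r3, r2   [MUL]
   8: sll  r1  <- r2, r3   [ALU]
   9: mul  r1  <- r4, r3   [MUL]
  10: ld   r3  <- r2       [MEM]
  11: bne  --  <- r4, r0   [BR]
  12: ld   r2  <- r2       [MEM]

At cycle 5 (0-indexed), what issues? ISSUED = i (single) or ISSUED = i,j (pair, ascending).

ISSUED = 6

0. xor.ALU @i0  | RAW r4
1. or.ALU @i1  | RAW r1
2. add.ALU @i2  | WAW r4
3. mulh.MUL @i3  | no-port MUL/BR
4. bne.BR and.ALU @i4&i5  | pair
5. add.ALU @i6  | WAW r0
6. mulh.MUL sll.ALU @i7&i8  | pair
7. mul.MUL ld.MEM @i9&i10  | pair
8. bne.BR ld.MEM @i11&i12  | pair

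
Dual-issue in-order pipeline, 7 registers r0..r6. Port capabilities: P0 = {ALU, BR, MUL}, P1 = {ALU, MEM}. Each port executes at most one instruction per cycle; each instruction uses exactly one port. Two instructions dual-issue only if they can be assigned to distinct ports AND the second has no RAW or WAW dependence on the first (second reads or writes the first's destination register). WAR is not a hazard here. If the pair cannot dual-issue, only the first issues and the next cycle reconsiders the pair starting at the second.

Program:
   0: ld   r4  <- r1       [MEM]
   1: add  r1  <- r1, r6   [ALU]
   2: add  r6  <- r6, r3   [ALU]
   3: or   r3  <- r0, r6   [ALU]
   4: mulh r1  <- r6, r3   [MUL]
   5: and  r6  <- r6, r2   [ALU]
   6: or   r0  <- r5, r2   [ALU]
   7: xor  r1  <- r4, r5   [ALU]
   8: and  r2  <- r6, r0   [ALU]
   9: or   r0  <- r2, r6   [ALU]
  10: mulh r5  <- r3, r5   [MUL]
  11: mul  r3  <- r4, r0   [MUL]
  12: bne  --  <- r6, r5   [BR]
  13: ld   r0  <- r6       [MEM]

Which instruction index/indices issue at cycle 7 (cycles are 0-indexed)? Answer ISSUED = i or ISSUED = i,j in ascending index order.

ISSUED = 11

  cy0 -> i0/i1 (ld;add) 2-wide
  cy1 -> i2 (add) RAW r6
  cy2 -> i3 (or) RAW r3
  cy3 -> i4/i5 (mulh;and) 2-wide
  cy4 -> i6/i7 (or;xor) 2-wide
  cy5 -> i8 (and) RAW r2
  cy6 -> i9/i10 (or;mulh) 2-wide
  cy7 -> i11 (mul) no-port MUL/BR
  cy8 -> i12/i13 (bne;ld) 2-wide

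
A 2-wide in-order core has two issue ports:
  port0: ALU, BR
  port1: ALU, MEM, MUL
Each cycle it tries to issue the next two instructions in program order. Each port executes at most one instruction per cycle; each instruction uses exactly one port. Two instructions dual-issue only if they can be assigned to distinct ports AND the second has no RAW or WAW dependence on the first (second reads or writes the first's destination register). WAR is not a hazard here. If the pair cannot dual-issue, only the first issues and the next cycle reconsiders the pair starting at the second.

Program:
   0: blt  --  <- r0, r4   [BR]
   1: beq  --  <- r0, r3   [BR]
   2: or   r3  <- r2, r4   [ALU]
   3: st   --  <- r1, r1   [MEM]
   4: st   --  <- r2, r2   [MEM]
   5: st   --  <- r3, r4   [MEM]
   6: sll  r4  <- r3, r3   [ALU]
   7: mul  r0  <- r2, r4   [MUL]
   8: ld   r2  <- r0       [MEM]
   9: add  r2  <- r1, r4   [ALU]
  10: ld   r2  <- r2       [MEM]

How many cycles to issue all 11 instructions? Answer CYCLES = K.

CYCLES = 9

  cy0 -> i0 (blt.BR) no-port BR/BR
  cy1 -> i1/i2 (beq.BR or.ALU) 2-wide
  cy2 -> i3 (st.MEM) no-port MEM/MEM
  cy3 -> i4 (st.MEM) no-port MEM/MEM
  cy4 -> i5/i6 (st.MEM sll.ALU) 2-wide
  cy5 -> i7 (mul.MUL) no-port MUL/MEM
  cy6 -> i8 (ld.MEM) WAW r2
  cy7 -> i9 (add.ALU) RAW+WAW r2
  cy8 -> i10 (ld.MEM) tail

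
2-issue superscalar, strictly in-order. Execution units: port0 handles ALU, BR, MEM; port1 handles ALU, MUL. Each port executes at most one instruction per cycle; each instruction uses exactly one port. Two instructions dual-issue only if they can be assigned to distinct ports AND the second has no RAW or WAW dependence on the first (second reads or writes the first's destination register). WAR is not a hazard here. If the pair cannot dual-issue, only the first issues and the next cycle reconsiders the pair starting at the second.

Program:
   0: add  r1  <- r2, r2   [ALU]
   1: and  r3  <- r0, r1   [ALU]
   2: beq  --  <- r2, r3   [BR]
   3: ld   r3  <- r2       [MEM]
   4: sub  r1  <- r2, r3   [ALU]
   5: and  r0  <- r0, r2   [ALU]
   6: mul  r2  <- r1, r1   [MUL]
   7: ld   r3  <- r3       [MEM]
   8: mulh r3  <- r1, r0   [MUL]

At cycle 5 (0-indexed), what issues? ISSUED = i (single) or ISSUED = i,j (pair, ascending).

ISSUED = 6,7

#0 head=0: add.ALU i0 RAW r1
#1 head=1: and.ALU i1 RAW r3
#2 head=2: beq.BR i2 no-port BR/MEM
#3 head=3: ld.MEM i3 RAW r3
#4 head=4: sub.ALU/and.ALU i4+i5 pair
#5 head=6: mul.MUL/ld.MEM i6+i7 pair
#6 head=8: mulh.MUL i8 tail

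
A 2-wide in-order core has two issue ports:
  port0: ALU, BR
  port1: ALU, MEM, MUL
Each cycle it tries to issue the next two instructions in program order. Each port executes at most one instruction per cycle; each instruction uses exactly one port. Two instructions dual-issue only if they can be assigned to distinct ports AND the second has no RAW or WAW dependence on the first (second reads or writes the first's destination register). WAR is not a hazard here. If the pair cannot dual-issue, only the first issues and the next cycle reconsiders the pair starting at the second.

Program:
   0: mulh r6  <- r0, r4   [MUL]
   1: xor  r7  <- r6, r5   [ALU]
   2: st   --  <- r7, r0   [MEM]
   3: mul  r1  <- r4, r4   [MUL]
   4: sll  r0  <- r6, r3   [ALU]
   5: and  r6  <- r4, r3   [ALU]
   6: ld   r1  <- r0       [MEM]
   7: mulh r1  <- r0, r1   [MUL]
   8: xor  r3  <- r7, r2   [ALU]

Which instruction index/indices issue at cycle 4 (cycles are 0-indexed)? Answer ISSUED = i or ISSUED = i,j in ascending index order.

ISSUED = 5,6

c0: i0 mulh.MUL  RAW r6
c1: i1 xor.ALU  RAW r7
c2: i2 st.MEM  no-port MEM/MUL
c3: i3+i4 mul.MUL sll.ALU  dual
c4: i5+i6 and.ALU ld.MEM  dual
c5: i7+i8 mulh.MUL xor.ALU  dual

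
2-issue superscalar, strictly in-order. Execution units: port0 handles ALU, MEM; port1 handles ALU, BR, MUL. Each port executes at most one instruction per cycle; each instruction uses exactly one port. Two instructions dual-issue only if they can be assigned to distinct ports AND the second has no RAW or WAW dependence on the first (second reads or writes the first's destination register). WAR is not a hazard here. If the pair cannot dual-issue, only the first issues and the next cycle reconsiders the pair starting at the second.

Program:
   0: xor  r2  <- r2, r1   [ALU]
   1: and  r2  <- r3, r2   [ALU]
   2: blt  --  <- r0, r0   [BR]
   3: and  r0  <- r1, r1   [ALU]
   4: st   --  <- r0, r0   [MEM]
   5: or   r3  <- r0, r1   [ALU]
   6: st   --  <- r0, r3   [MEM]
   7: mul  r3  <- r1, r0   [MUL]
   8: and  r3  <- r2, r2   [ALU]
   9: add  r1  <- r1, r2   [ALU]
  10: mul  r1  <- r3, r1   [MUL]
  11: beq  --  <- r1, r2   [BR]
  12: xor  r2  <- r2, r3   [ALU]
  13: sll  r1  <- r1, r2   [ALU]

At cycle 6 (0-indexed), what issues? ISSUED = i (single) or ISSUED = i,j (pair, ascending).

ISSUED = 10

0. xor.ALU @i0  | RAW+WAW r2
1. and.ALU;blt.BR @i1&i2  | 2-wide
2. and.ALU @i3  | RAW r0
3. st.MEM;or.ALU @i4&i5  | 2-wide
4. st.MEM;mul.MUL @i6&i7  | 2-wide
5. and.ALU;add.ALU @i8&i9  | 2-wide
6. mul.MUL @i10  | no-port MUL/BR
7. beq.BR;xor.ALU @i11&i12  | 2-wide
8. sll.ALU @i13  | tail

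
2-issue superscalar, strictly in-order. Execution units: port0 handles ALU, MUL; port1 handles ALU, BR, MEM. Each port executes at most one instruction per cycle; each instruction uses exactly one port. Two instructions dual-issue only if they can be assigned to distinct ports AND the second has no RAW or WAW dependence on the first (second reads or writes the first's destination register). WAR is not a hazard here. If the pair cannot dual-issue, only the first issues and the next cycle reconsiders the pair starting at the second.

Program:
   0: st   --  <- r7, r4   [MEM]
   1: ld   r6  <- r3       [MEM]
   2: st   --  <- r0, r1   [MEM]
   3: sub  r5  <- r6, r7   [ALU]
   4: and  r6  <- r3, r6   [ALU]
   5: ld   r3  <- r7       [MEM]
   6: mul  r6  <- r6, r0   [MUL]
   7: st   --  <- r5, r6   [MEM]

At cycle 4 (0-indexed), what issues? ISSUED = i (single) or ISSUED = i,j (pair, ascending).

ISSUED = 6

  cy0 -> i0 (st) no-port MEM/MEM
  cy1 -> i1 (ld) no-port MEM/MEM
  cy2 -> i2/i3 (st/sub) dual
  cy3 -> i4/i5 (and/ld) dual
  cy4 -> i6 (mul) RAW r6
  cy5 -> i7 (st) tail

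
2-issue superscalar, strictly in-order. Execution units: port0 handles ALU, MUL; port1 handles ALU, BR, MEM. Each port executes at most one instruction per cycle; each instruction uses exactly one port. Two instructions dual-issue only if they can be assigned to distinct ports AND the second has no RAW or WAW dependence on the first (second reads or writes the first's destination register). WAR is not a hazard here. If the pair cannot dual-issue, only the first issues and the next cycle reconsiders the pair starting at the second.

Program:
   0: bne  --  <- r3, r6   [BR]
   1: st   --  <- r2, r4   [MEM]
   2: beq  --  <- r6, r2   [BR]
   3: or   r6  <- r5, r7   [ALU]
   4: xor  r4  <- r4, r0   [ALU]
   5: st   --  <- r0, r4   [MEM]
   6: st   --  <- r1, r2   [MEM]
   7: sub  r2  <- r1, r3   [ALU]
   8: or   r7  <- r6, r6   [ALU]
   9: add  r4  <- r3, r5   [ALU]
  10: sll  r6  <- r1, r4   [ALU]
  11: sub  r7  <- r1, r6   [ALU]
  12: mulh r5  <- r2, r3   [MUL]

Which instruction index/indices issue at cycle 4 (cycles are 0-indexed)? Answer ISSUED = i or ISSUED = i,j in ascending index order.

#0 head=0: bne.BR i0 no-port BR/MEM
#1 head=1: st.MEM i1 no-port MEM/BR
#2 head=2: beq.BR+or.ALU i2,i3 pair
#3 head=4: xor.ALU i4 RAW r4
#4 head=5: st.MEM i5 no-port MEM/MEM
#5 head=6: st.MEM+sub.ALU i6,i7 pair
#6 head=8: or.ALU+add.ALU i8,i9 pair
#7 head=10: sll.ALU i10 RAW r6
#8 head=11: sub.ALU+mulh.MUL i11,i12 pair

ISSUED = 5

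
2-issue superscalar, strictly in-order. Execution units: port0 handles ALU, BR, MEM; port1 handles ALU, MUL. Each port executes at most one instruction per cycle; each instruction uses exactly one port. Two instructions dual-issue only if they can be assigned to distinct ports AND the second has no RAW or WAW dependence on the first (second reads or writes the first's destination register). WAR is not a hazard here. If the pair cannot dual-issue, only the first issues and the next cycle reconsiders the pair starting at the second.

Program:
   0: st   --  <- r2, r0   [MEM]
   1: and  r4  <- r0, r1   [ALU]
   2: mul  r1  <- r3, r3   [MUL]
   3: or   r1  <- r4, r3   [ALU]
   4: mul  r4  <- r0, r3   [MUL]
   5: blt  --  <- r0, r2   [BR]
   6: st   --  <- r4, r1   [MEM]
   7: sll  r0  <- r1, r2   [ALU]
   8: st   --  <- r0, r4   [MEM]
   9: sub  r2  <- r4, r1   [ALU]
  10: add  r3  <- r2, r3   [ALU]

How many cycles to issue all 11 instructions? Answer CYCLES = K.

  cy0 -> i0+i1 (st.MEM and.ALU) pair
  cy1 -> i2 (mul.MUL) WAW r1
  cy2 -> i3+i4 (or.ALU mul.MUL) pair
  cy3 -> i5 (blt.BR) no-port BR/MEM
  cy4 -> i6+i7 (st.MEM sll.ALU) pair
  cy5 -> i8+i9 (st.MEM sub.ALU) pair
  cy6 -> i10 (add.ALU) tail

CYCLES = 7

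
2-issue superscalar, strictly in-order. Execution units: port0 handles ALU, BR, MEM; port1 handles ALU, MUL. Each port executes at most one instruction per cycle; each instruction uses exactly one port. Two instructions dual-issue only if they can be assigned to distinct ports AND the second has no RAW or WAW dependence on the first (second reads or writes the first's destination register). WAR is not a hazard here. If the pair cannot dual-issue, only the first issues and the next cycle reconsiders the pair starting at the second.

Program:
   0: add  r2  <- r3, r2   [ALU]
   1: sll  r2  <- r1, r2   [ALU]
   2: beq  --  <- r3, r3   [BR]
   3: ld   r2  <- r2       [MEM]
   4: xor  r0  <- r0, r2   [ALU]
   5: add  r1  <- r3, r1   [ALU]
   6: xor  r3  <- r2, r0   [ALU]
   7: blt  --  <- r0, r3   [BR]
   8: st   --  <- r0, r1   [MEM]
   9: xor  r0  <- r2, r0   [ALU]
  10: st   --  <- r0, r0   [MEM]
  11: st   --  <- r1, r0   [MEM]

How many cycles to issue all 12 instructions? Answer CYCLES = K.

#0 head=0: add i0 RAW+WAW r2
#1 head=1: sll+beq i1+i2 2-wide
#2 head=3: ld i3 RAW r2
#3 head=4: xor+add i4+i5 2-wide
#4 head=6: xor i6 RAW r3
#5 head=7: blt i7 no-port BR/MEM
#6 head=8: st+xor i8+i9 2-wide
#7 head=10: st i10 no-port MEM/MEM
#8 head=11: st i11 tail

CYCLES = 9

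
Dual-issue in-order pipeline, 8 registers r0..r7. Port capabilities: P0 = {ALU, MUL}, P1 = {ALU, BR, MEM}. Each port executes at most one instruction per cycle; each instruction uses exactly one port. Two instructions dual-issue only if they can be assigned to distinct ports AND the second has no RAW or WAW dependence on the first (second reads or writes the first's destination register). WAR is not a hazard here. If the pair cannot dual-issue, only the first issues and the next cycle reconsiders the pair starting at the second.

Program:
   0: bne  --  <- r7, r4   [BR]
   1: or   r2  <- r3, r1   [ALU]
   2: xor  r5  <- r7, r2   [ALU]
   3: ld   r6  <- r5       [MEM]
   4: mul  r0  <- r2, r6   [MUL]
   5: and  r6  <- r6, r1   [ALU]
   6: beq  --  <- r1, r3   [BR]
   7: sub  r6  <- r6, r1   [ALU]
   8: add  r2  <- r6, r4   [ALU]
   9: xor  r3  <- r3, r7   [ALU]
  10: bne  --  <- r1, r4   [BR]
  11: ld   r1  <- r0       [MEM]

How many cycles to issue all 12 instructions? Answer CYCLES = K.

CYCLES = 8

0. bne.BR+or.ALU @i0+i1  | 2-wide
1. xor.ALU @i2  | RAW r5
2. ld.MEM @i3  | RAW r6
3. mul.MUL+and.ALU @i4+i5  | 2-wide
4. beq.BR+sub.ALU @i6+i7  | 2-wide
5. add.ALU+xor.ALU @i8+i9  | 2-wide
6. bne.BR @i10  | no-port BR/MEM
7. ld.MEM @i11  | tail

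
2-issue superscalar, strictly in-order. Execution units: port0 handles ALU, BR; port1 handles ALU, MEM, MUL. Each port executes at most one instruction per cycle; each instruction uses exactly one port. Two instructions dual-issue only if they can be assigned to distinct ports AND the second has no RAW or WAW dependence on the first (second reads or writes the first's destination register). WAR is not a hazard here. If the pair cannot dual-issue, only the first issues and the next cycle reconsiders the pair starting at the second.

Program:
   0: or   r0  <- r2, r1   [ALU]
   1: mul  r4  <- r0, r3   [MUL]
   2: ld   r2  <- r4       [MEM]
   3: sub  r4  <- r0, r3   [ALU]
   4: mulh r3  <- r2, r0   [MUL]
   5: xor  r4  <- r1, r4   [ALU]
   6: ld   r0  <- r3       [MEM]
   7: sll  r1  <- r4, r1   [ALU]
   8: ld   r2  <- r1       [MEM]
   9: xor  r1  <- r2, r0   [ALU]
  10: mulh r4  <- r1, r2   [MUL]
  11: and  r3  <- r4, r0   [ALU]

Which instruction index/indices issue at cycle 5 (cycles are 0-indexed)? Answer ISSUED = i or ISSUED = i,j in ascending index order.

ISSUED = 8

c0: i0 or  RAW r0
c1: i1 mul  no-port MUL/MEM
c2: i2&i3 ld/sub  pair
c3: i4&i5 mulh/xor  pair
c4: i6&i7 ld/sll  pair
c5: i8 ld  RAW r2
c6: i9 xor  RAW r1
c7: i10 mulh  RAW r4
c8: i11 and  tail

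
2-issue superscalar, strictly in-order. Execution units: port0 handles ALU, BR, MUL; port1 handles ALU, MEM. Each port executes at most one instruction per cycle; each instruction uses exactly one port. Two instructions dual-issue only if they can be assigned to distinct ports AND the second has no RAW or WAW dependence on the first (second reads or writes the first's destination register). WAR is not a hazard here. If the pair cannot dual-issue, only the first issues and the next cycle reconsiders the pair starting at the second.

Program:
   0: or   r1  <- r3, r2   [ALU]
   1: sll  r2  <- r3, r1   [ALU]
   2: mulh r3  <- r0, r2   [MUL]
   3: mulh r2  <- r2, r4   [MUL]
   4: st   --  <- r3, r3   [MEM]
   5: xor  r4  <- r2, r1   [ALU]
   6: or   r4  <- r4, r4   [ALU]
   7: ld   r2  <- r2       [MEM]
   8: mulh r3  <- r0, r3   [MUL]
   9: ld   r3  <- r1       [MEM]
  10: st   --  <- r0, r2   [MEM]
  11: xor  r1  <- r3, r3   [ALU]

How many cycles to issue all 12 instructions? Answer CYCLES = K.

CYCLES = 9

[0] i0  or  -- RAW r1
[1] i1  sll  -- RAW r2
[2] i2  mulh  -- no-port MUL/MUL
[3] i3&i4  mulh;st  -- pair
[4] i5  xor  -- RAW+WAW r4
[5] i6&i7  or;ld  -- pair
[6] i8  mulh  -- WAW r3
[7] i9  ld  -- no-port MEM/MEM
[8] i10&i11  st;xor  -- pair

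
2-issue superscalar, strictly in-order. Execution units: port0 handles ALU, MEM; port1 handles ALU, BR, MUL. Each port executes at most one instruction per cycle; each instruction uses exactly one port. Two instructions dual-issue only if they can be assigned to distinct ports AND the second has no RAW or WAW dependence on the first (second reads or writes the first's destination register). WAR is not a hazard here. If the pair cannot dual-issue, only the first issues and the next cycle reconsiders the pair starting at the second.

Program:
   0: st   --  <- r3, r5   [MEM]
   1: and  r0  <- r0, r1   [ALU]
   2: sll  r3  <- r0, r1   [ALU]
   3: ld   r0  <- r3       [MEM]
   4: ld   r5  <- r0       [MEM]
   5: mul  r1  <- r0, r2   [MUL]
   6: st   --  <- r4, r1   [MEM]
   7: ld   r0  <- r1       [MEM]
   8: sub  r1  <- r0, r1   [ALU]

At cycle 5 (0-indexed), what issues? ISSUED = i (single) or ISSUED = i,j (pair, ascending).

ISSUED = 7

  cy0 -> i0,i1 (st and) pair
  cy1 -> i2 (sll) RAW r3
  cy2 -> i3 (ld) no-port MEM/MEM
  cy3 -> i4,i5 (ld mul) pair
  cy4 -> i6 (st) no-port MEM/MEM
  cy5 -> i7 (ld) RAW r0
  cy6 -> i8 (sub) tail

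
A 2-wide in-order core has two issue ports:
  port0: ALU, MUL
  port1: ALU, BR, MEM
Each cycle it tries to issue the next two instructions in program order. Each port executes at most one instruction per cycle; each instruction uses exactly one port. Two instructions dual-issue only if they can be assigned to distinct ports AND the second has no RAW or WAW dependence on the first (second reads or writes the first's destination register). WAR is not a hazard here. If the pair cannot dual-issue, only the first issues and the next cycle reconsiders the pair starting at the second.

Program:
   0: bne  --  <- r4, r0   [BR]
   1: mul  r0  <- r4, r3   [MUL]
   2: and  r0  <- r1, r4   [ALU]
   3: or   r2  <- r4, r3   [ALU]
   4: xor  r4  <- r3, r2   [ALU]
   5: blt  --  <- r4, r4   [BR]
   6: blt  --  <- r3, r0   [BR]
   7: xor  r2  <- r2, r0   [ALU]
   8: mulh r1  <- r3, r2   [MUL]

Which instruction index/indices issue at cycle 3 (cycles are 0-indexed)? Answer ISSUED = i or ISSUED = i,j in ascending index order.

ISSUED = 5

[0] i0&i1  bne mul  -- pair
[1] i2&i3  and or  -- pair
[2] i4  xor  -- RAW r4
[3] i5  blt  -- no-port BR/BR
[4] i6&i7  blt xor  -- pair
[5] i8  mulh  -- tail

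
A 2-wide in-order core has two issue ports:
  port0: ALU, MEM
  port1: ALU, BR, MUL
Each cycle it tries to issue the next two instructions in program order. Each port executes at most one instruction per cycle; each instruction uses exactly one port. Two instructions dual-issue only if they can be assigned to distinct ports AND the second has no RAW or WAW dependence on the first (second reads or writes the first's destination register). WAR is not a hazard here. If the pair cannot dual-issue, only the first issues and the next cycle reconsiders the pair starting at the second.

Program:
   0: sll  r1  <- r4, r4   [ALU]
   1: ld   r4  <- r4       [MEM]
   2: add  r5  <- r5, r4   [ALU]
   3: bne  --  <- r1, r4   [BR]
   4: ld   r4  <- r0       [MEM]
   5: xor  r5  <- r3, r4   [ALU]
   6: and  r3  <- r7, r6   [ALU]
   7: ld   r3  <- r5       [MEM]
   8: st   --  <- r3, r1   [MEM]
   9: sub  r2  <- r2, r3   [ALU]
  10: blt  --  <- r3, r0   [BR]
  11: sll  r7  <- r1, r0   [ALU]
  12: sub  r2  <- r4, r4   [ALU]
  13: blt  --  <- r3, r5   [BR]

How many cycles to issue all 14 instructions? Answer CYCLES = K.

0. sll/ld @i0,i1  | 2-wide
1. add/bne @i2,i3  | 2-wide
2. ld @i4  | RAW r4
3. xor/and @i5,i6  | 2-wide
4. ld @i7  | no-port MEM/MEM
5. st/sub @i8,i9  | 2-wide
6. blt/sll @i10,i11  | 2-wide
7. sub/blt @i12,i13  | 2-wide

CYCLES = 8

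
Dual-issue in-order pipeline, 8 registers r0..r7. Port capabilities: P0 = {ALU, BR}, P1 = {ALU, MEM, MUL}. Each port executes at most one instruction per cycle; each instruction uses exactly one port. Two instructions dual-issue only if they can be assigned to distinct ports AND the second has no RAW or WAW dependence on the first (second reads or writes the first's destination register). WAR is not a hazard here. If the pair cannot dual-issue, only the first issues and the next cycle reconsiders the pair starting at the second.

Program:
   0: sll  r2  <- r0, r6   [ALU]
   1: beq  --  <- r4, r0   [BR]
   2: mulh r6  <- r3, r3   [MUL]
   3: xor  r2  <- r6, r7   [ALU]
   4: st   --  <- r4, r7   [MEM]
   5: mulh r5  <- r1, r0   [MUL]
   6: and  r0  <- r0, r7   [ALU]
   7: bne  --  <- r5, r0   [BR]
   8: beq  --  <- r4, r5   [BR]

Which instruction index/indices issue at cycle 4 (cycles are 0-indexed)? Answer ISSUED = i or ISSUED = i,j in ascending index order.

ISSUED = 7

#0 head=0: sll.ALU;beq.BR i0+i1 pair
#1 head=2: mulh.MUL i2 RAW r6
#2 head=3: xor.ALU;st.MEM i3+i4 pair
#3 head=5: mulh.MUL;and.ALU i5+i6 pair
#4 head=7: bne.BR i7 no-port BR/BR
#5 head=8: beq.BR i8 tail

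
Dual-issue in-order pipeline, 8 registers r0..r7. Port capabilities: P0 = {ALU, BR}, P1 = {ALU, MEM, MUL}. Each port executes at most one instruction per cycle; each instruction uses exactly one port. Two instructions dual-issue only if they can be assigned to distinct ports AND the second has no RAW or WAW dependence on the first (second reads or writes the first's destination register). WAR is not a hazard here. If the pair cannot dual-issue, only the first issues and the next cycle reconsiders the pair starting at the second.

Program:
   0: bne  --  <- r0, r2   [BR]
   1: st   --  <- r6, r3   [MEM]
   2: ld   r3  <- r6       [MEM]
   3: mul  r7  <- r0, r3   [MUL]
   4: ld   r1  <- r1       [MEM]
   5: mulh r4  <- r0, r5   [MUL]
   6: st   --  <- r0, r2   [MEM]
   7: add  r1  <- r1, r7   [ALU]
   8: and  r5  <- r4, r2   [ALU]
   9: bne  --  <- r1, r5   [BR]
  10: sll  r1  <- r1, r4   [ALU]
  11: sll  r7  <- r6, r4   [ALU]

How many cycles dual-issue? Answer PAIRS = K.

t=0 i0+i1:bne/st ; 2-wide
t=1 i2:ld ; no-port MEM/MUL
t=2 i3:mul ; no-port MUL/MEM
t=3 i4:ld ; no-port MEM/MUL
t=4 i5:mulh ; no-port MUL/MEM
t=5 i6+i7:st/add ; 2-wide
t=6 i8:and ; RAW r5
t=7 i9+i10:bne/sll ; 2-wide
t=8 i11:sll ; tail

PAIRS = 3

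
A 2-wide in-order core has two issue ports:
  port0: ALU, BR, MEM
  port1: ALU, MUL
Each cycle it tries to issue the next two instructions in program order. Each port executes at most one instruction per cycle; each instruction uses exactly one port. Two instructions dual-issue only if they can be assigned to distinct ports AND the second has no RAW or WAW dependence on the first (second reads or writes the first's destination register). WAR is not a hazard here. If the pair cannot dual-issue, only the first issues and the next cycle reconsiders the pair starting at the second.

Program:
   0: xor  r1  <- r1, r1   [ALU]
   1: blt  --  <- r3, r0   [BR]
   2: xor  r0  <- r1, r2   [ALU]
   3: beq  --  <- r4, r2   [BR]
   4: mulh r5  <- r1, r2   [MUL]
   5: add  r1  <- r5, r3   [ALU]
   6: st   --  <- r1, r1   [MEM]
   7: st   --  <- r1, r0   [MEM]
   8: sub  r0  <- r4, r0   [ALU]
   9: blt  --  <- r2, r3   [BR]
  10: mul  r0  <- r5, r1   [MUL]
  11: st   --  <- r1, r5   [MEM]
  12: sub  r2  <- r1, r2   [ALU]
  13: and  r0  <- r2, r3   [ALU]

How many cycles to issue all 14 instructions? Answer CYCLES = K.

CYCLES = 9

  cy0 -> i0&i1 (xor.ALU+blt.BR) pair
  cy1 -> i2&i3 (xor.ALU+beq.BR) pair
  cy2 -> i4 (mulh.MUL) RAW r5
  cy3 -> i5 (add.ALU) RAW r1
  cy4 -> i6 (st.MEM) no-port MEM/MEM
  cy5 -> i7&i8 (st.MEM+sub.ALU) pair
  cy6 -> i9&i10 (blt.BR+mul.MUL) pair
  cy7 -> i11&i12 (st.MEM+sub.ALU) pair
  cy8 -> i13 (and.ALU) tail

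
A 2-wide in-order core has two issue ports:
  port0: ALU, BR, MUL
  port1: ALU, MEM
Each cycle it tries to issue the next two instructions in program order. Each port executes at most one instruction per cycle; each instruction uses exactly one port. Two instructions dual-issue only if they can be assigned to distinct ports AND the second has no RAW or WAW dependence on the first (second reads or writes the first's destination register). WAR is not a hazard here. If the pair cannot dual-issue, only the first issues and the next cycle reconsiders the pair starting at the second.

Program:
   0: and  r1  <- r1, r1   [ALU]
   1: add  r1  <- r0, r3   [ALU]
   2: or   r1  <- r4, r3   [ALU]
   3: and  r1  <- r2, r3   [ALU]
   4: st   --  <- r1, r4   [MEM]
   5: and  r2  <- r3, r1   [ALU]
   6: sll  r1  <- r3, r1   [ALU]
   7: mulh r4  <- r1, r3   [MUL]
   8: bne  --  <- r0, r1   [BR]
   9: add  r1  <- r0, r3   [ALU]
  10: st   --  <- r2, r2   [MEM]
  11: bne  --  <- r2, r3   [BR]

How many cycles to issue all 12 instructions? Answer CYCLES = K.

[0] i0  and.ALU  -- WAW r1
[1] i1  add.ALU  -- WAW r1
[2] i2  or.ALU  -- WAW r1
[3] i3  and.ALU  -- RAW r1
[4] i4/i5  st.MEM+and.ALU  -- dual
[5] i6  sll.ALU  -- RAW r1
[6] i7  mulh.MUL  -- no-port MUL/BR
[7] i8/i9  bne.BR+add.ALU  -- dual
[8] i10/i11  st.MEM+bne.BR  -- dual

CYCLES = 9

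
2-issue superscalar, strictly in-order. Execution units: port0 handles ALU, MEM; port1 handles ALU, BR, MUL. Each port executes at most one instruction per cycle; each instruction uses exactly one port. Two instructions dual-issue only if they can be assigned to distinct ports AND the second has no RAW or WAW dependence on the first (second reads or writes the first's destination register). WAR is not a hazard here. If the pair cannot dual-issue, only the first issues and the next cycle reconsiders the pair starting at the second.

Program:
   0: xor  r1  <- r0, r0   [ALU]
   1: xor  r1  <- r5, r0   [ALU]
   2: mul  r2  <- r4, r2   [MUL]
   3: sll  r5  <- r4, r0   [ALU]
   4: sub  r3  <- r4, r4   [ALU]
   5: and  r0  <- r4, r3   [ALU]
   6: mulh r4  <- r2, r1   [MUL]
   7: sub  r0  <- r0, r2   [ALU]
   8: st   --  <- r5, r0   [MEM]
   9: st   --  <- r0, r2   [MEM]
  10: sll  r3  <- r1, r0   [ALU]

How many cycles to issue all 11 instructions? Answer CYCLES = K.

0. xor @i0  | WAW r1
1. xor mul @i1+i2  | 2-wide
2. sll sub @i3+i4  | 2-wide
3. and mulh @i5+i6  | 2-wide
4. sub @i7  | RAW r0
5. st @i8  | no-port MEM/MEM
6. st sll @i9+i10  | 2-wide

CYCLES = 7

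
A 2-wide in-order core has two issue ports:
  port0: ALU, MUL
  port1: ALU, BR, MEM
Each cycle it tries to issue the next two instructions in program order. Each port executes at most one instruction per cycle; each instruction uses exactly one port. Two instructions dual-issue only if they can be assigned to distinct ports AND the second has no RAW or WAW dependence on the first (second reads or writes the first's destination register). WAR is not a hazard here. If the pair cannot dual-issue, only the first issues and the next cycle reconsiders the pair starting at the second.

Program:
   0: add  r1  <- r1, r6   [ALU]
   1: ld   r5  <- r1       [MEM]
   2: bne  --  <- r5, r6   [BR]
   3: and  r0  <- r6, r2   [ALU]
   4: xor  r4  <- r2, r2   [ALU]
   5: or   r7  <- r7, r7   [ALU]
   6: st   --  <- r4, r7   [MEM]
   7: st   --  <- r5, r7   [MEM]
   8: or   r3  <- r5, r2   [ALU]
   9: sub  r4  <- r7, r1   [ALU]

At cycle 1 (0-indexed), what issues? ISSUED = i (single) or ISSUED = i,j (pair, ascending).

ISSUED = 1

t=0 i0:add.ALU ; RAW r1
t=1 i1:ld.MEM ; no-port MEM/BR
t=2 i2/i3:bne.BR and.ALU ; dual
t=3 i4/i5:xor.ALU or.ALU ; dual
t=4 i6:st.MEM ; no-port MEM/MEM
t=5 i7/i8:st.MEM or.ALU ; dual
t=6 i9:sub.ALU ; tail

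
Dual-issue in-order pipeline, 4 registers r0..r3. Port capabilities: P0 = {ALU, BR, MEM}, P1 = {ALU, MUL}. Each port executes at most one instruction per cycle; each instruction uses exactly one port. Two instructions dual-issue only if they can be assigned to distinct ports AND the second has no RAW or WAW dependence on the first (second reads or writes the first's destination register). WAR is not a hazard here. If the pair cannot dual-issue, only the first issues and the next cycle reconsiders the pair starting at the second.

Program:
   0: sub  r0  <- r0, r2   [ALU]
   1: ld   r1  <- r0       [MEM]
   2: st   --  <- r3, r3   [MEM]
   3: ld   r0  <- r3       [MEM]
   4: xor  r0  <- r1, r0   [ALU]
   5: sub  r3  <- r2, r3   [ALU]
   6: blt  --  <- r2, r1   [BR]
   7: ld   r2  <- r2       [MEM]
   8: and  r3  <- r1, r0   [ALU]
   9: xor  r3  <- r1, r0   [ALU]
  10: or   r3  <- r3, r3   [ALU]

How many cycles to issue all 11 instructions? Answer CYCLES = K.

CYCLES = 9

0. sub @i0  | RAW r0
1. ld @i1  | no-port MEM/MEM
2. st @i2  | no-port MEM/MEM
3. ld @i3  | RAW+WAW r0
4. xor/sub @i4/i5  | 2-wide
5. blt @i6  | no-port BR/MEM
6. ld/and @i7/i8  | 2-wide
7. xor @i9  | RAW+WAW r3
8. or @i10  | tail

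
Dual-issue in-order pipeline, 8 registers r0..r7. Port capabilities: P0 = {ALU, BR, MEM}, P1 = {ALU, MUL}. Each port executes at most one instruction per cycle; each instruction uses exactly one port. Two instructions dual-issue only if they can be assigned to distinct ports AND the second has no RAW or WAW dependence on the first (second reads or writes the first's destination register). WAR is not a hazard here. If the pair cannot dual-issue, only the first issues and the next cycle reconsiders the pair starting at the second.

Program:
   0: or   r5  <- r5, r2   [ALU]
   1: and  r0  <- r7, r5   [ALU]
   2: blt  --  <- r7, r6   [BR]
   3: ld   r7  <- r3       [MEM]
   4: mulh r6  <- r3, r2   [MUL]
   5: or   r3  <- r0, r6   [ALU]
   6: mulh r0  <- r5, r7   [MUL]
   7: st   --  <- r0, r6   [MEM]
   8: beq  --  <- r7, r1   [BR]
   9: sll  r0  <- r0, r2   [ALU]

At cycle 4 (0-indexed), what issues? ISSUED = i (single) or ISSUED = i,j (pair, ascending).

ISSUED = 7

0. or.ALU @i0  | RAW r5
1. and.ALU/blt.BR @i1&i2  | dual
2. ld.MEM/mulh.MUL @i3&i4  | dual
3. or.ALU/mulh.MUL @i5&i6  | dual
4. st.MEM @i7  | no-port MEM/BR
5. beq.BR/sll.ALU @i8&i9  | dual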